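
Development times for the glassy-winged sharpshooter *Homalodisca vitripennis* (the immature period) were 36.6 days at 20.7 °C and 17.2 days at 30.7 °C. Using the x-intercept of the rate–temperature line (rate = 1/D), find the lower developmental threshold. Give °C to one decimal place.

Equal thermal constants: D₁(T₁ − T_b) = D₂(T₂ − T_b).
36.6·(20.7 − T_b) = 17.2·(30.7 − T_b)
T_b = (36.6·20.7 − 17.2·30.7) / (36.6 − 17.2) = 229.58 / 19.4 = 11.834 °C ≈ 11.8 °C.

11.8 °C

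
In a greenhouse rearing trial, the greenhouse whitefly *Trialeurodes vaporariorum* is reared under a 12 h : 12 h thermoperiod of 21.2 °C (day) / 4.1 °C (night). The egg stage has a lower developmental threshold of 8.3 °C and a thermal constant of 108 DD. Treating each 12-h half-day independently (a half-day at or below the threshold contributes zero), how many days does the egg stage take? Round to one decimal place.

16.7 days

Day half: max(0, 21.2 − 8.3) × 0.5 = 12.9 × 0.5 = 6.45 DD.
Night half: max(0, 4.1 − 8.3) × 0.5 = 0.0 × 0.5 = 0.00 DD.
Per 24 h: 6.45 DD/day.
Duration = 108 / 6.45 = 16.744 ≈ 16.7 days.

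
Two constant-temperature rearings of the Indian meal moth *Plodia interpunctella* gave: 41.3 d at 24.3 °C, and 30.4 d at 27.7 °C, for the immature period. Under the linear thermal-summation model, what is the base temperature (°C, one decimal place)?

Linear rate model ⇒ the product D·(T − T_b) is constant across temperatures.
41.3·(24.3 − T_b) = 30.4·(27.7 − T_b)
T_b = (41.3·24.3 − 30.4·27.7) / (41.3 − 30.4) = 161.51 / 10.9 = 14.817 °C ≈ 14.8 °C.

14.8 °C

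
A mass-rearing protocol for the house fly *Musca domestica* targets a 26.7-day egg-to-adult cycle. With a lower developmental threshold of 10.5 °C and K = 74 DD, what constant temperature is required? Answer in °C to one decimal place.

Required daily accumulation = 74 / 26.7 = 2.772 DD/day.
T = T_base + 2.772 = 10.5 + 2.772 = 13.272 ≈ 13.3 °C.

13.3 °C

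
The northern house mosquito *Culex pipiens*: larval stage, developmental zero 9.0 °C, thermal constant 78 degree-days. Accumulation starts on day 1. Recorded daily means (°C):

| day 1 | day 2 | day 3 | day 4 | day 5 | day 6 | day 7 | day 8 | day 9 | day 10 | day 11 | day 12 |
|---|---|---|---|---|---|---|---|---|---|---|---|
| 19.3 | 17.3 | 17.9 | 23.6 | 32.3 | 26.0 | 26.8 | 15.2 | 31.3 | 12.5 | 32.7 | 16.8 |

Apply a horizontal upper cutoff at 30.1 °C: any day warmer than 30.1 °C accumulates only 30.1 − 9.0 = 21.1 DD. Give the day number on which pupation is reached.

Daily DD above 9.0 °C (capped at 21.1): 10.3, 8.3, 8.9, 14.6, 21.1, 17.0, 17.8, 6.2, 21.1, 3.5, 21.1, 7.8.
Cumulative: 10.3, 18.6, 27.5, 42.1, 63.2, 80.2, 98.0, 104.2, 125.3, 128.8, 149.9, 157.7.
The total first reaches 78 DD on day 6.

day 6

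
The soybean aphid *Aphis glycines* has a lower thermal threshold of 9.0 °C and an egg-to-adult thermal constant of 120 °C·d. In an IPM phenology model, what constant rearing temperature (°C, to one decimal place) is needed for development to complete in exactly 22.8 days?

Required daily accumulation = 120 / 22.8 = 5.263 DD/day.
T = T_base + 5.263 = 9.0 + 5.263 = 14.263 ≈ 14.3 °C.

14.3 °C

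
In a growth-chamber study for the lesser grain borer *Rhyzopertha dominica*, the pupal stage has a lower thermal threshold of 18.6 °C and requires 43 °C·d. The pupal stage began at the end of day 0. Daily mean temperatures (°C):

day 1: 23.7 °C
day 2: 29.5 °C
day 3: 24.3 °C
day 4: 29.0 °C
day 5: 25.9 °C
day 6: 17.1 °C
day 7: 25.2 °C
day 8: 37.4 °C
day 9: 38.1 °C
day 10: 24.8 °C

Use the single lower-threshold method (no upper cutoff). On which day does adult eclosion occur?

Daily DD above 18.6 °C: 5.1, 10.9, 5.7, 10.4, 7.3, 0.0, 6.6, 18.8, 19.5, 6.2.
Cumulative: 5.1, 16.0, 21.7, 32.1, 39.4, 39.4, 46.0, 64.8, 84.3, 90.5.
The total first reaches 43 DD on day 7.

day 7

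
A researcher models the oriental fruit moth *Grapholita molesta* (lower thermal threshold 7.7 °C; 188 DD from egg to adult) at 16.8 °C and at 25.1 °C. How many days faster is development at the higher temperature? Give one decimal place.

9.9 days

At 16.8 °C: 188 / (16.8 − 7.7) = 188 / 9.1 = 20.659 d.
At 25.1 °C: 188 / (25.1 − 7.7) = 188 / 17.4 = 10.805 d.
Difference = |20.659 − 10.805| = 9.855 ≈ 9.9 days.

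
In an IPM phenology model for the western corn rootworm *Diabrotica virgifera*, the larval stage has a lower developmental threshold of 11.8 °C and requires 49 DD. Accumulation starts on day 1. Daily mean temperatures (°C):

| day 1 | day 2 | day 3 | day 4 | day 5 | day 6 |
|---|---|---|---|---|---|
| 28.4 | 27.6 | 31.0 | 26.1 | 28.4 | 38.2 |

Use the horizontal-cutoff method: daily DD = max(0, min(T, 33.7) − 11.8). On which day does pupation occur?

Daily DD above 11.8 °C (capped at 21.9): 16.6, 15.8, 19.2, 14.3, 16.6, 21.9.
Cumulative: 16.6, 32.4, 51.6, 65.9, 82.5, 104.4.
The total first reaches 49 DD on day 3.

day 3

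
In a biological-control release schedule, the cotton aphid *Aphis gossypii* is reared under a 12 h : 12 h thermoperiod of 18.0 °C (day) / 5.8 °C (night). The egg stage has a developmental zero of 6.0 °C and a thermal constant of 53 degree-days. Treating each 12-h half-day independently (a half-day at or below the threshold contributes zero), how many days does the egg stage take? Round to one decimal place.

8.8 days

Day half: max(0, 18.0 − 6.0) × 0.5 = 12.0 × 0.5 = 6.00 DD.
Night half: max(0, 5.8 − 6.0) × 0.5 = 0.0 × 0.5 = 0.00 DD.
Per 24 h: 6.00 DD/day.
Duration = 53 / 6.00 = 8.833 ≈ 8.8 days.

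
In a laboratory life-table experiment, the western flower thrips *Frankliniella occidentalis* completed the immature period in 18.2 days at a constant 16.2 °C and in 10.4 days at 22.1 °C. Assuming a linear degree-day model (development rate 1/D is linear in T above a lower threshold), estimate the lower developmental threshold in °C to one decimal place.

Equal thermal constants: D₁(T₁ − T_b) = D₂(T₂ − T_b).
18.2·(16.2 − T_b) = 10.4·(22.1 − T_b)
T_b = (18.2·16.2 − 10.4·22.1) / (18.2 − 10.4) = 65.00 / 7.8 = 8.333 °C ≈ 8.3 °C.

8.3 °C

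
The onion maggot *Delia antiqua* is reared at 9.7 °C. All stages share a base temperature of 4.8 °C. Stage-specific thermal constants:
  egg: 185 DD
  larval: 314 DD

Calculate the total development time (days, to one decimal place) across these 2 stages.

101.8 days

Daily accumulation at 9.7 °C = 9.7 − 4.8 = 4.9 DD/day.
Total K = 185 + 314 = 499 DD.
Total duration = 499 / 4.9 = 101.837 ≈ 101.8 days.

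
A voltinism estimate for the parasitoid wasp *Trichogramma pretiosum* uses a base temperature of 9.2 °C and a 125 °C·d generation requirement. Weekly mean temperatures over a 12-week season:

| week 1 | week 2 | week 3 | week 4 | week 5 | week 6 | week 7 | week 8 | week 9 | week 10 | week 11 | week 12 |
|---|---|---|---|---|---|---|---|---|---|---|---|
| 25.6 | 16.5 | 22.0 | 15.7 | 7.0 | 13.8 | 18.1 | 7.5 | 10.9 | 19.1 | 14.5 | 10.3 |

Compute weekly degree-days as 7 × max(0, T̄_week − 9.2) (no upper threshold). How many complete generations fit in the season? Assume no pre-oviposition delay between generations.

4 generations

Weekly DD (7 × max(0, T̄ − 9.2)): 114.8, 51.1, 89.6, 45.5, 0.0, 32.2, 62.3, 0.0, 11.9, 69.3, 37.1, 7.7.
Season total = 521.5 DD.
Complete generations = ⌊521.5 / 125⌋ = 4.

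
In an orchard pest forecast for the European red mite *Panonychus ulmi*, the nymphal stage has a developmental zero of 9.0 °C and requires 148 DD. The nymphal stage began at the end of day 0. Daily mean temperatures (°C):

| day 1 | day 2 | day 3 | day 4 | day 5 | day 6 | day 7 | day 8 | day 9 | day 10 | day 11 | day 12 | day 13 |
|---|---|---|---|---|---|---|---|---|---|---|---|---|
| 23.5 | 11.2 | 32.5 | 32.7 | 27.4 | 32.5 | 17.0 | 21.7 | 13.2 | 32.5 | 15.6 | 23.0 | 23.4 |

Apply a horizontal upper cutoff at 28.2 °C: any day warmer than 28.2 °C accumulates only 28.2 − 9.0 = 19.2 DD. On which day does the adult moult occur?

Daily DD above 9.0 °C (capped at 19.2): 14.5, 2.2, 19.2, 19.2, 18.4, 19.2, 8.0, 12.7, 4.2, 19.2, 6.6, 14.0, 14.4.
Cumulative: 14.5, 16.7, 35.9, 55.1, 73.5, 92.7, 100.7, 113.4, 117.6, 136.8, 143.4, 157.4, 171.8.
The total first reaches 148 DD on day 12.

day 12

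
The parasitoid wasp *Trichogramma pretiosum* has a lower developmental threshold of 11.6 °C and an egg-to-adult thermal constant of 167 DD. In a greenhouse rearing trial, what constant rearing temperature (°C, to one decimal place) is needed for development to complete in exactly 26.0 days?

18.0 °C

Required daily accumulation = 167 / 26.0 = 6.423 DD/day.
T = T_base + 6.423 = 11.6 + 6.423 = 18.023 ≈ 18.0 °C.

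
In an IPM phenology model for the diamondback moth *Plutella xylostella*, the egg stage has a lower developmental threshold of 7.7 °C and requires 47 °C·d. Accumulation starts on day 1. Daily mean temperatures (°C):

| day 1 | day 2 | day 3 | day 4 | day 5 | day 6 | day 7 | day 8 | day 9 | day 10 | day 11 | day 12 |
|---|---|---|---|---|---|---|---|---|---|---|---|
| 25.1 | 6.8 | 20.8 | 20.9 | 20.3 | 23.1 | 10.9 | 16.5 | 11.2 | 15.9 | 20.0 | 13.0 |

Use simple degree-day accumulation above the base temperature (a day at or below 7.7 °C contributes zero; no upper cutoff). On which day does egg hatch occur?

day 5

Daily DD above 7.7 °C: 17.4, 0.0, 13.1, 13.2, 12.6, 15.4, 3.2, 8.8, 3.5, 8.2, 12.3, 5.3.
Cumulative: 17.4, 17.4, 30.5, 43.7, 56.3, 71.7, 74.9, 83.7, 87.2, 95.4, 107.7, 113.0.
The total first reaches 47 DD on day 5.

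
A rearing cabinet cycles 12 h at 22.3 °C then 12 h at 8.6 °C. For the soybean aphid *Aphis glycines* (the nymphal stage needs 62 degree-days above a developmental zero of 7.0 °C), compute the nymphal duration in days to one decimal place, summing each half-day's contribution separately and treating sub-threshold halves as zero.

7.3 days

Day half: max(0, 22.3 − 7.0) × 0.5 = 15.3 × 0.5 = 7.65 DD.
Night half: max(0, 8.6 − 7.0) × 0.5 = 1.6 × 0.5 = 0.80 DD.
Per 24 h: 8.45 DD/day.
Duration = 62 / 8.45 = 7.337 ≈ 7.3 days.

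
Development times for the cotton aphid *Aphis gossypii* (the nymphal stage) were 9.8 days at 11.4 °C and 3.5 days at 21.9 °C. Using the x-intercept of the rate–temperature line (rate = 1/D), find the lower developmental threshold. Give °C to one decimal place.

Equal thermal constants: D₁(T₁ − T_b) = D₂(T₂ − T_b).
9.8·(11.4 − T_b) = 3.5·(21.9 − T_b)
T_b = (9.8·11.4 − 3.5·21.9) / (9.8 − 3.5) = 35.07 / 6.3 = 5.567 °C ≈ 5.6 °C.

5.6 °C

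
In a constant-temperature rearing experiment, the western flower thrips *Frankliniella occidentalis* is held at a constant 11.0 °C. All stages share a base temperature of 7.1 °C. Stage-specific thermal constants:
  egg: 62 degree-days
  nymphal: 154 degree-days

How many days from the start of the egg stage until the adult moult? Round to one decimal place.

55.4 days

Daily accumulation at 11.0 °C = 11.0 − 7.1 = 3.9 DD/day.
Total K = 62 + 154 = 216 DD.
Total duration = 216 / 3.9 = 55.385 ≈ 55.4 days.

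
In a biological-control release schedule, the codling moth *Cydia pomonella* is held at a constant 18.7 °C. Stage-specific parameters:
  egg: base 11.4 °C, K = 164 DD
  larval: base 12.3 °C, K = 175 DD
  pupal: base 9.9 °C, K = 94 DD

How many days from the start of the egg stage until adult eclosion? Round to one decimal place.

egg: 164 / (18.7 − 11.4) = 164 / 7.3 = 22.466 d.
larval: 175 / (18.7 − 12.3) = 175 / 6.4 = 27.344 d.
pupal: 94 / (18.7 − 9.9) = 94 / 8.8 = 10.682 d.
Sum = 60.491 ≈ 60.5 days.

60.5 days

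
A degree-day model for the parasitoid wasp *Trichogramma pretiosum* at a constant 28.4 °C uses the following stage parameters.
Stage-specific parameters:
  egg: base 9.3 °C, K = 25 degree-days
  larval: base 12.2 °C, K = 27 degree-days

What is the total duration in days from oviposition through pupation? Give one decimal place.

3.0 days

egg: 25 / (28.4 − 9.3) = 25 / 19.1 = 1.309 d.
larval: 27 / (28.4 − 12.2) = 27 / 16.2 = 1.667 d.
Sum = 2.976 ≈ 3.0 days.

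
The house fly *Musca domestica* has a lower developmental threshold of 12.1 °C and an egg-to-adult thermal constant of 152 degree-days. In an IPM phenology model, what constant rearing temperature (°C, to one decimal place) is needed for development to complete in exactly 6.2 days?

36.6 °C

Required daily accumulation = 152 / 6.2 = 24.516 DD/day.
T = T_base + 24.516 = 12.1 + 24.516 = 36.616 ≈ 36.6 °C.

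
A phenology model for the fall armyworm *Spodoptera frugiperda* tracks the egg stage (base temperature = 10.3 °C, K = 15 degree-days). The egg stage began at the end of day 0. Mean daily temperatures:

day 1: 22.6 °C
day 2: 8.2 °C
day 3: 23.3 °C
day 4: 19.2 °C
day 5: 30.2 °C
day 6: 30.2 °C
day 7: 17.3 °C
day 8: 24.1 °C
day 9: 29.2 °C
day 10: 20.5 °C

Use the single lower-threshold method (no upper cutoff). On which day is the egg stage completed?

day 3

Daily DD above 10.3 °C: 12.3, 0.0, 13.0, 8.9, 19.9, 19.9, 7.0, 13.8, 18.9, 10.2.
Cumulative: 12.3, 12.3, 25.3, 34.2, 54.1, 74.0, 81.0, 94.8, 113.7, 123.9.
The total first reaches 15 DD on day 3.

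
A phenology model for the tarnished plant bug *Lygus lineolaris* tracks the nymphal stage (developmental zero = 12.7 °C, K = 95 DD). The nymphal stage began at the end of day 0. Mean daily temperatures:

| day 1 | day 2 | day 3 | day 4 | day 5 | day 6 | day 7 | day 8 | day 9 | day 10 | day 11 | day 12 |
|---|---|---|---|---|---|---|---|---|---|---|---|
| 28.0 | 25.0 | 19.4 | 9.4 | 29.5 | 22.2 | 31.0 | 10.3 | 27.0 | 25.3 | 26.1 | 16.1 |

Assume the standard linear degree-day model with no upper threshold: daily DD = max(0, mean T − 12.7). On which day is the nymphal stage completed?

day 10

Daily DD above 12.7 °C: 15.3, 12.3, 6.7, 0.0, 16.8, 9.5, 18.3, 0.0, 14.3, 12.6, 13.4, 3.4.
Cumulative: 15.3, 27.6, 34.3, 34.3, 51.1, 60.6, 78.9, 78.9, 93.2, 105.8, 119.2, 122.6.
The total first reaches 95 DD on day 10.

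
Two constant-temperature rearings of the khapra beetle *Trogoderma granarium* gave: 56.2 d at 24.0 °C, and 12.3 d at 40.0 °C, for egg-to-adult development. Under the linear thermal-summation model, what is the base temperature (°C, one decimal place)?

19.5 °C

Equal thermal constants: D₁(T₁ − T_b) = D₂(T₂ − T_b).
56.2·(24.0 − T_b) = 12.3·(40.0 − T_b)
T_b = (56.2·24.0 − 12.3·40.0) / (56.2 − 12.3) = 856.80 / 43.9 = 19.517 °C ≈ 19.5 °C.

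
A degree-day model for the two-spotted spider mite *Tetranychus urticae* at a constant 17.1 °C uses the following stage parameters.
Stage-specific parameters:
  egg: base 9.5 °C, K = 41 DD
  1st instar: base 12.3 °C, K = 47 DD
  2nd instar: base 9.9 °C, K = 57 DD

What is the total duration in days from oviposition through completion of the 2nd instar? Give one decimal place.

egg: 41 / (17.1 − 9.5) = 41 / 7.6 = 5.395 d.
1st instar: 47 / (17.1 − 12.3) = 47 / 4.8 = 9.792 d.
2nd instar: 57 / (17.1 − 9.9) = 57 / 7.2 = 7.917 d.
Sum = 23.103 ≈ 23.1 days.

23.1 days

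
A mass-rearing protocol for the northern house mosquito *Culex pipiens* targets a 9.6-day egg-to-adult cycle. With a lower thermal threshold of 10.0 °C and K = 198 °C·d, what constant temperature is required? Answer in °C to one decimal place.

30.6 °C

Required daily accumulation = 198 / 9.6 = 20.625 DD/day.
T = T_base + 20.625 = 10.0 + 20.625 = 30.625 ≈ 30.6 °C.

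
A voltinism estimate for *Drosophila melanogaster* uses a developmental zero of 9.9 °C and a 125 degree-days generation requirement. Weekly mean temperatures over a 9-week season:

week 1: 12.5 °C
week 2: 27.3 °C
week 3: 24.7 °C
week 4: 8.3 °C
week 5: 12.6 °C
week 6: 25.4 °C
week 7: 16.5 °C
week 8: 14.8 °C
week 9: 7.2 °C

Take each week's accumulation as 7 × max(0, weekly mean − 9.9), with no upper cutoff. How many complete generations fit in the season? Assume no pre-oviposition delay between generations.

3 generations

Weekly DD (7 × max(0, T̄ − 9.9)): 18.2, 121.8, 103.6, 0.0, 18.9, 108.5, 46.2, 34.3, 0.0.
Season total = 451.5 DD.
Complete generations = ⌊451.5 / 125⌋ = 3.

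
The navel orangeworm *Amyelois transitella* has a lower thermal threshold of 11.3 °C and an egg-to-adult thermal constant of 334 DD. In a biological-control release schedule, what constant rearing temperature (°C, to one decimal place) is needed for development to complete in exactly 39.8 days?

19.7 °C

Required daily accumulation = 334 / 39.8 = 8.392 DD/day.
T = T_base + 8.392 = 11.3 + 8.392 = 19.692 ≈ 19.7 °C.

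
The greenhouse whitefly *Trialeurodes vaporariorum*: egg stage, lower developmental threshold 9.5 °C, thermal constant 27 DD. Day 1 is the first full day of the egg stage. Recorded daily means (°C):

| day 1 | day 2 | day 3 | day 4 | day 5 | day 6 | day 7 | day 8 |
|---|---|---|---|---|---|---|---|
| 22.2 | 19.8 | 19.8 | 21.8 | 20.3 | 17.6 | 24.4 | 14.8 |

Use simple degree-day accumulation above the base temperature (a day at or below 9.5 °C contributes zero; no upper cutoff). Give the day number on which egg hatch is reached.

Daily DD above 9.5 °C: 12.7, 10.3, 10.3, 12.3, 10.8, 8.1, 14.9, 5.3.
Cumulative: 12.7, 23.0, 33.3, 45.6, 56.4, 64.5, 79.4, 84.7.
The total first reaches 27 DD on day 3.

day 3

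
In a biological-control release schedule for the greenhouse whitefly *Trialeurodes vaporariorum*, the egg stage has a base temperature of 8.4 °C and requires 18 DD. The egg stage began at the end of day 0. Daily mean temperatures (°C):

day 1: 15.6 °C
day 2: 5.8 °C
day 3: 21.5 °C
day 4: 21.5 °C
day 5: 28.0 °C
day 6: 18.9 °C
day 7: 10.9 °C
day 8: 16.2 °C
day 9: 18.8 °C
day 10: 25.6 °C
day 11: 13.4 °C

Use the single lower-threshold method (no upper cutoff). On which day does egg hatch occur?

Daily DD above 8.4 °C: 7.2, 0.0, 13.1, 13.1, 19.6, 10.5, 2.5, 7.8, 10.4, 17.2, 5.0.
Cumulative: 7.2, 7.2, 20.3, 33.4, 53.0, 63.5, 66.0, 73.8, 84.2, 101.4, 106.4.
The total first reaches 18 DD on day 3.

day 3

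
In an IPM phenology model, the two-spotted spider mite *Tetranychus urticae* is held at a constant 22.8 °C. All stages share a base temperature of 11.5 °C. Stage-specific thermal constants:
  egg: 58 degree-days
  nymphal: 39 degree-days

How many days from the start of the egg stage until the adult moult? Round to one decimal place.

Daily accumulation at 22.8 °C = 22.8 − 11.5 = 11.3 DD/day.
Total K = 58 + 39 = 97 DD.
Total duration = 97 / 11.3 = 8.584 ≈ 8.6 days.

8.6 days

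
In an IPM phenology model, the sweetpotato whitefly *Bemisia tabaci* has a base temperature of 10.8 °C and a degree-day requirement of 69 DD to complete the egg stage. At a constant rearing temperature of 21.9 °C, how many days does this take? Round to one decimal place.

6.2 days

Daily accumulation = 21.9 − 10.8 = 11.1 DD/day.
Duration = 69 / 11.1 = 6.216 ≈ 6.2 days.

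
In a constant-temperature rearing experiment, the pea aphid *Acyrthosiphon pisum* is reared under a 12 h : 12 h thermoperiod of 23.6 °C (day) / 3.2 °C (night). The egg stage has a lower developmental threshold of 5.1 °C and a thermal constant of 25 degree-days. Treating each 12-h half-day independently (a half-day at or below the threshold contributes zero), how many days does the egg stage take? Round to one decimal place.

Day half: max(0, 23.6 − 5.1) × 0.5 = 18.5 × 0.5 = 9.25 DD.
Night half: max(0, 3.2 − 5.1) × 0.5 = 0.0 × 0.5 = 0.00 DD.
Per 24 h: 9.25 DD/day.
Duration = 25 / 9.25 = 2.703 ≈ 2.7 days.

2.7 days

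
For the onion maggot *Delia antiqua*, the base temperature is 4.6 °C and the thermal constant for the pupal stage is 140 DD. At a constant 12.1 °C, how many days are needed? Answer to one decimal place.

18.7 days

Daily accumulation = 12.1 − 4.6 = 7.5 DD/day.
Duration = 140 / 7.5 = 18.667 ≈ 18.7 days.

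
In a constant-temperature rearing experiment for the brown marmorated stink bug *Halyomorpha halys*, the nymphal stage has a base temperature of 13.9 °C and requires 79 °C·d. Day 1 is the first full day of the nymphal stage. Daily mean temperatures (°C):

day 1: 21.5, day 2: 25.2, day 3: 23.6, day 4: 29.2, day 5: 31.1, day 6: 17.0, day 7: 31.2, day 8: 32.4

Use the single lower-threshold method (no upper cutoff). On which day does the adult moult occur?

day 7

Daily DD above 13.9 °C: 7.6, 11.3, 9.7, 15.3, 17.2, 3.1, 17.3, 18.5.
Cumulative: 7.6, 18.9, 28.6, 43.9, 61.1, 64.2, 81.5, 100.0.
The total first reaches 79 DD on day 7.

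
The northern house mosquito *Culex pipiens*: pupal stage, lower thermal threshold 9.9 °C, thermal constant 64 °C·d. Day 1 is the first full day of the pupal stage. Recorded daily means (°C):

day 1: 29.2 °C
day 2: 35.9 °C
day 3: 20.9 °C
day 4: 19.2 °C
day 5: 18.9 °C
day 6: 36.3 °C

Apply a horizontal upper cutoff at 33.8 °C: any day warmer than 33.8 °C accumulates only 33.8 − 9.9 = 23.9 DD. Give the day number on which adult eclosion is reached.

Daily DD above 9.9 °C (capped at 23.9): 19.3, 23.9, 11.0, 9.3, 9.0, 23.9.
Cumulative: 19.3, 43.2, 54.2, 63.5, 72.5, 96.4.
The total first reaches 64 DD on day 5.

day 5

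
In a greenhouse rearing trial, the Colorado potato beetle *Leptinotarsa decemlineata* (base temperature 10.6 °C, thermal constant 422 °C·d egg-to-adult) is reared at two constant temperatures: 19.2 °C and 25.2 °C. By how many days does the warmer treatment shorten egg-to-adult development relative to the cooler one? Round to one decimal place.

20.2 days

At 19.2 °C: 422 / (19.2 − 10.6) = 422 / 8.6 = 49.070 d.
At 25.2 °C: 422 / (25.2 − 10.6) = 422 / 14.6 = 28.904 d.
Difference = |49.070 − 28.904| = 20.166 ≈ 20.2 days.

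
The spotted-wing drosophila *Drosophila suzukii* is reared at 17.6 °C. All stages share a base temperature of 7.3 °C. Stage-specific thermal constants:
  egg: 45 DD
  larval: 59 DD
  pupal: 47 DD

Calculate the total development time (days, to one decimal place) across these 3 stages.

14.7 days

Daily accumulation at 17.6 °C = 17.6 − 7.3 = 10.3 DD/day.
Total K = 45 + 59 + 47 = 151 DD.
Total duration = 151 / 10.3 = 14.660 ≈ 14.7 days.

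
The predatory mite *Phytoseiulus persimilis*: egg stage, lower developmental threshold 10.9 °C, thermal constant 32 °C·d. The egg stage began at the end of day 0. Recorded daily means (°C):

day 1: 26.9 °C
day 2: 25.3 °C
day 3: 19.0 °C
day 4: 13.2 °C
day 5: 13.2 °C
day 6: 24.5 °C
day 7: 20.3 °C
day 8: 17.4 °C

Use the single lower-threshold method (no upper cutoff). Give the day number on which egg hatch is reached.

Daily DD above 10.9 °C: 16.0, 14.4, 8.1, 2.3, 2.3, 13.6, 9.4, 6.5.
Cumulative: 16.0, 30.4, 38.5, 40.8, 43.1, 56.7, 66.1, 72.6.
The total first reaches 32 DD on day 3.

day 3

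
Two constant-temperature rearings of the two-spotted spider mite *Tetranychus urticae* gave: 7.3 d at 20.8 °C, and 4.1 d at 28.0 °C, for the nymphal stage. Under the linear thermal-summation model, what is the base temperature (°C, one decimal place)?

11.6 °C

Linear rate model ⇒ the product D·(T − T_b) is constant across temperatures.
7.3·(20.8 − T_b) = 4.1·(28.0 − T_b)
T_b = (7.3·20.8 − 4.1·28.0) / (7.3 − 4.1) = 37.04 / 3.2 = 11.575 °C ≈ 11.6 °C.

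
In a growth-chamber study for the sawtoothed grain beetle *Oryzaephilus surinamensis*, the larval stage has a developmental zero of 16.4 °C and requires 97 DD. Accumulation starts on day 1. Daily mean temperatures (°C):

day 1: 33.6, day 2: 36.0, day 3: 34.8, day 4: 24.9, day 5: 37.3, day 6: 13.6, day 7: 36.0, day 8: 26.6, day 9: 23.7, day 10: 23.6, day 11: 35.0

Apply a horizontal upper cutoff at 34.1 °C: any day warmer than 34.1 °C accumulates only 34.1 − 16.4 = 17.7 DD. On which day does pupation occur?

day 8

Daily DD above 16.4 °C (capped at 17.7): 17.2, 17.7, 17.7, 8.5, 17.7, 0.0, 17.7, 10.2, 7.3, 7.2, 17.7.
Cumulative: 17.2, 34.9, 52.6, 61.1, 78.8, 78.8, 96.5, 106.7, 114.0, 121.2, 138.9.
The total first reaches 97 DD on day 8.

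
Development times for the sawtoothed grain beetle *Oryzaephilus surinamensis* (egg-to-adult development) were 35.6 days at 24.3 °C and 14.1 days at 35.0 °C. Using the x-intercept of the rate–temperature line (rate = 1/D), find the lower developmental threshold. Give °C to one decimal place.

17.3 °C

Linear rate model ⇒ the product D·(T − T_b) is constant across temperatures.
35.6·(24.3 − T_b) = 14.1·(35.0 − T_b)
T_b = (35.6·24.3 − 14.1·35.0) / (35.6 − 14.1) = 371.58 / 21.5 = 17.283 °C ≈ 17.3 °C.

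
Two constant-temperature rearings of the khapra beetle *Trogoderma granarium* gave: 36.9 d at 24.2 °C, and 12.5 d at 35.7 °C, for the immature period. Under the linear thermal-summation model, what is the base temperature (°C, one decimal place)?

18.3 °C

Equal thermal constants: D₁(T₁ − T_b) = D₂(T₂ − T_b).
36.9·(24.2 − T_b) = 12.5·(35.7 − T_b)
T_b = (36.9·24.2 − 12.5·35.7) / (36.9 − 12.5) = 446.73 / 24.4 = 18.309 °C ≈ 18.3 °C.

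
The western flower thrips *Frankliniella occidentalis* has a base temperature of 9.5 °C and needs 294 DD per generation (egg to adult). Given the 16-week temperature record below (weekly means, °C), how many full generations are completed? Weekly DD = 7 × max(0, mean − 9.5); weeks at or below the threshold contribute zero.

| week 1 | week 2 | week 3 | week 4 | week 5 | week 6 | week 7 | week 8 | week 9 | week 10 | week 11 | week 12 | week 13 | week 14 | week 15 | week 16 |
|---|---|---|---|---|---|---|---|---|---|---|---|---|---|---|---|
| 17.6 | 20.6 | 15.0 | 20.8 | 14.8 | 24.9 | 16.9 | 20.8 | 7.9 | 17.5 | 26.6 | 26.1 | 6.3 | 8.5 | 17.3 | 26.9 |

3 generations

Weekly DD (7 × max(0, T̄ − 9.5)): 56.7, 77.7, 38.5, 79.1, 37.1, 107.8, 51.8, 79.1, 0.0, 56.0, 119.7, 116.2, 0.0, 0.0, 54.6, 121.8.
Season total = 996.1 DD.
Complete generations = ⌊996.1 / 294⌋ = 3.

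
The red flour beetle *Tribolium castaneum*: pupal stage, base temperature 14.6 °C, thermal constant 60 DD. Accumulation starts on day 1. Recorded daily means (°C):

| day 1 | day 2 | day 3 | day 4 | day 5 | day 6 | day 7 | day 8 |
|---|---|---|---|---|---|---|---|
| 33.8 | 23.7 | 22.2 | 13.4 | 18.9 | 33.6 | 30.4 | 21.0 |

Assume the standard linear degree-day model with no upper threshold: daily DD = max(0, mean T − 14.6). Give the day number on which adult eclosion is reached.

Daily DD above 14.6 °C: 19.2, 9.1, 7.6, 0.0, 4.3, 19.0, 15.8, 6.4.
Cumulative: 19.2, 28.3, 35.9, 35.9, 40.2, 59.2, 75.0, 81.4.
The total first reaches 60 DD on day 7.

day 7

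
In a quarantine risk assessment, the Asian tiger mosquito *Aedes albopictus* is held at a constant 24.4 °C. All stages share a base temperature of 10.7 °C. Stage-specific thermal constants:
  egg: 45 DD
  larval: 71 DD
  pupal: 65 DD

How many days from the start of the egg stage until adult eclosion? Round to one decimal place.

Daily accumulation at 24.4 °C = 24.4 − 10.7 = 13.7 DD/day.
Total K = 45 + 71 + 65 = 181 DD.
Total duration = 181 / 13.7 = 13.212 ≈ 13.2 days.

13.2 days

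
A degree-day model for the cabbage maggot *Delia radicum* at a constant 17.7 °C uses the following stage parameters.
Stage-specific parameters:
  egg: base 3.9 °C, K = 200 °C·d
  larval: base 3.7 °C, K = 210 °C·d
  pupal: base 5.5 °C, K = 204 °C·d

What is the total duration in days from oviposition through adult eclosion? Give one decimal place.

46.2 days

egg: 200 / (17.7 − 3.9) = 200 / 13.8 = 14.493 d.
larval: 210 / (17.7 − 3.7) = 210 / 14.0 = 15.000 d.
pupal: 204 / (17.7 − 5.5) = 204 / 12.2 = 16.721 d.
Sum = 46.214 ≈ 46.2 days.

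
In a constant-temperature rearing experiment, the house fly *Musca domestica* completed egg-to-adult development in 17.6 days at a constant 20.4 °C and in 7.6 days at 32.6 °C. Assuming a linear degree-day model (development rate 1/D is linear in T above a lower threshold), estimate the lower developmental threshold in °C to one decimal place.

Under the model K = D·(T − T_b), so D₁·(T₁ − T_b) = D₂·(T₂ − T_b).
17.6·(20.4 − T_b) = 7.6·(32.6 − T_b)
T_b = (17.6·20.4 − 7.6·32.6) / (17.6 − 7.6) = 111.28 / 10.0 = 11.128 °C ≈ 11.1 °C.

11.1 °C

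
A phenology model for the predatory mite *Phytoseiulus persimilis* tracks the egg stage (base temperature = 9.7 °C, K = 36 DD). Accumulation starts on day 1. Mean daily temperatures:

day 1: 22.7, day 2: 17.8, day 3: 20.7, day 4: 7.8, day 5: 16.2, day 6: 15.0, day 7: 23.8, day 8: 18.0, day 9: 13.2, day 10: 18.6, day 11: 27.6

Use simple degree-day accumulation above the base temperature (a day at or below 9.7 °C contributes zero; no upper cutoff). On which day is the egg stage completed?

day 5

Daily DD above 9.7 °C: 13.0, 8.1, 11.0, 0.0, 6.5, 5.3, 14.1, 8.3, 3.5, 8.9, 17.9.
Cumulative: 13.0, 21.1, 32.1, 32.1, 38.6, 43.9, 58.0, 66.3, 69.8, 78.7, 96.6.
The total first reaches 36 DD on day 5.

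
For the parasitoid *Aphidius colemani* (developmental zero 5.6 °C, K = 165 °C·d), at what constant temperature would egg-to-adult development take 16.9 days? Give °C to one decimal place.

15.4 °C

Required daily accumulation = 165 / 16.9 = 9.763 DD/day.
T = T_base + 9.763 = 5.6 + 9.763 = 15.363 ≈ 15.4 °C.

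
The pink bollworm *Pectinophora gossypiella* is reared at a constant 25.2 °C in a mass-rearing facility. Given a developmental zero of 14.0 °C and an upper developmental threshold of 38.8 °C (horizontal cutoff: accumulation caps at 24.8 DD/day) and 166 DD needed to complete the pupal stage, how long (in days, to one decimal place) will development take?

Daily accumulation = 25.2 − 14.0 = 11.2 DD/day.
Duration = 166 / 11.2 = 14.821 ≈ 14.8 days.

14.8 days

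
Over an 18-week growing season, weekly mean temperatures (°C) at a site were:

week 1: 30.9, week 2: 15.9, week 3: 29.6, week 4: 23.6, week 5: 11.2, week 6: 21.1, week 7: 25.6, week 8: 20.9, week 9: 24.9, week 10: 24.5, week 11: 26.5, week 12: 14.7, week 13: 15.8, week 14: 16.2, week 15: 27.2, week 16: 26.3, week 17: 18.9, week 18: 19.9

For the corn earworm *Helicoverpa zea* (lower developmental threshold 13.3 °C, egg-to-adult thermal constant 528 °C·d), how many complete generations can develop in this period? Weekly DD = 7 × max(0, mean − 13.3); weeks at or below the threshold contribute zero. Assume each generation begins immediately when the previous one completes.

2 generations

Weekly DD (7 × max(0, T̄ − 13.3)): 123.2, 18.2, 114.1, 72.1, 0.0, 54.6, 86.1, 53.2, 81.2, 78.4, 92.4, 9.8, 17.5, 20.3, 97.3, 91.0, 39.2, 46.2.
Season total = 1094.8 DD.
Complete generations = ⌊1094.8 / 528⌋ = 2.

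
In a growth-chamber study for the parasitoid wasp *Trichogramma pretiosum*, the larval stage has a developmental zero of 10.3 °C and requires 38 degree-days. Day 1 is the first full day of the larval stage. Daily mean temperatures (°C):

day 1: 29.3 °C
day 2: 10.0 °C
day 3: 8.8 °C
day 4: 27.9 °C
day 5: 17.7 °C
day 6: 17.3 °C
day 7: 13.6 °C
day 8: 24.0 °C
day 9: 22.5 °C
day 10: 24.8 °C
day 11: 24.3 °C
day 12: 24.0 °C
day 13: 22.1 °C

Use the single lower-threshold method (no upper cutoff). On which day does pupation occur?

Daily DD above 10.3 °C: 19.0, 0.0, 0.0, 17.6, 7.4, 7.0, 3.3, 13.7, 12.2, 14.5, 14.0, 13.7, 11.8.
Cumulative: 19.0, 19.0, 19.0, 36.6, 44.0, 51.0, 54.3, 68.0, 80.2, 94.7, 108.7, 122.4, 134.2.
The total first reaches 38 DD on day 5.

day 5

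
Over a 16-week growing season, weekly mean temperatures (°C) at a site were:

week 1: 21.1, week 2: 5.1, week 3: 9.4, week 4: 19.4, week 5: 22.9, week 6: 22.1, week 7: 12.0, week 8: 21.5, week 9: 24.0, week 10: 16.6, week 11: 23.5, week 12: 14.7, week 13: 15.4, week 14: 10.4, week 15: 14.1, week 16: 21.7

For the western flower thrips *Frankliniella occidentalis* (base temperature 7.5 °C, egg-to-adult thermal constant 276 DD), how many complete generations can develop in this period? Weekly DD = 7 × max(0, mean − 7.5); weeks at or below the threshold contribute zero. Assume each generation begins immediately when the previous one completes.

3 generations

Weekly DD (7 × max(0, T̄ − 7.5)): 95.2, 0.0, 13.3, 83.3, 107.8, 102.2, 31.5, 98.0, 115.5, 63.7, 112.0, 50.4, 55.3, 20.3, 46.2, 99.4.
Season total = 1094.1 DD.
Complete generations = ⌊1094.1 / 276⌋ = 3.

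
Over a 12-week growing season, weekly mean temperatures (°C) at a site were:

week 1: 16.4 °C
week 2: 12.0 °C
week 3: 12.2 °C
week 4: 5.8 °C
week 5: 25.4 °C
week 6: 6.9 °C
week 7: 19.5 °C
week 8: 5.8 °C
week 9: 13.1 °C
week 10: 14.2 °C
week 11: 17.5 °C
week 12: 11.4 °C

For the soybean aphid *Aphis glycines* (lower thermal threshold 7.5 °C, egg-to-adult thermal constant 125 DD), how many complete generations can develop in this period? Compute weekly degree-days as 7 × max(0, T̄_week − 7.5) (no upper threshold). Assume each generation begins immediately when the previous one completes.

Weekly DD (7 × max(0, T̄ − 7.5)): 62.3, 31.5, 32.9, 0.0, 125.3, 0.0, 84.0, 0.0, 39.2, 46.9, 70.0, 27.3.
Season total = 519.4 DD.
Complete generations = ⌊519.4 / 125⌋ = 4.

4 generations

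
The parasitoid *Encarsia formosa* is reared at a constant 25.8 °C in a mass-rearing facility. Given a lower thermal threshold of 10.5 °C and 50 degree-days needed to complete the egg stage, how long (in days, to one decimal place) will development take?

Daily accumulation = 25.8 − 10.5 = 15.3 DD/day.
Duration = 50 / 15.3 = 3.268 ≈ 3.3 days.

3.3 days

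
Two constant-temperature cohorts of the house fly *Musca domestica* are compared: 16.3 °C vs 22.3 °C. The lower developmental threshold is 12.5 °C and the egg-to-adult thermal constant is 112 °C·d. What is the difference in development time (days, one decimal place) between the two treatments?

18.0 days

At 16.3 °C: 112 / (16.3 − 12.5) = 112 / 3.8 = 29.474 d.
At 22.3 °C: 112 / (22.3 − 12.5) = 112 / 9.8 = 11.429 d.
Difference = |29.474 − 11.429| = 18.045 ≈ 18.0 days.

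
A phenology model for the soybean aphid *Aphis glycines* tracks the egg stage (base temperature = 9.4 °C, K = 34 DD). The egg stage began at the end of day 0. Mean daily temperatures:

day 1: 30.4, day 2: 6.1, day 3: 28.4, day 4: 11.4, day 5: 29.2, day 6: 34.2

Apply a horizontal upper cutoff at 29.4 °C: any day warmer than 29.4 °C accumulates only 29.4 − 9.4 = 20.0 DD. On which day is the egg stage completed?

day 3

Daily DD above 9.4 °C (capped at 20.0): 20.0, 0.0, 19.0, 2.0, 19.8, 20.0.
Cumulative: 20.0, 20.0, 39.0, 41.0, 60.8, 80.8.
The total first reaches 34 DD on day 3.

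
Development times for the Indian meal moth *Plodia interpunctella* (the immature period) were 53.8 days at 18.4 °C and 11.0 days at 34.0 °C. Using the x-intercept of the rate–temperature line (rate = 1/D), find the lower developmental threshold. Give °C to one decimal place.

Equal thermal constants: D₁(T₁ − T_b) = D₂(T₂ − T_b).
53.8·(18.4 − T_b) = 11.0·(34.0 − T_b)
T_b = (53.8·18.4 − 11.0·34.0) / (53.8 − 11.0) = 615.92 / 42.8 = 14.391 °C ≈ 14.4 °C.

14.4 °C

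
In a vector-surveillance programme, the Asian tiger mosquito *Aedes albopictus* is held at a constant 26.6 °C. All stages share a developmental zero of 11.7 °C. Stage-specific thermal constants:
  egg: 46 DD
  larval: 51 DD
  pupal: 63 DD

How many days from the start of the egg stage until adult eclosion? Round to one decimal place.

10.7 days

Daily accumulation at 26.6 °C = 26.6 − 11.7 = 14.9 DD/day.
Total K = 46 + 51 + 63 = 160 DD.
Total duration = 160 / 14.9 = 10.738 ≈ 10.7 days.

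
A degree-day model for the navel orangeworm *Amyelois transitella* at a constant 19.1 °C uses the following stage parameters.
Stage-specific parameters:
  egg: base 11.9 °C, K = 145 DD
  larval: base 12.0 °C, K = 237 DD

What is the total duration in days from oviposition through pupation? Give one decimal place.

53.5 days

egg: 145 / (19.1 − 11.9) = 145 / 7.2 = 20.139 d.
larval: 237 / (19.1 − 12.0) = 237 / 7.1 = 33.380 d.
Sum = 53.519 ≈ 53.5 days.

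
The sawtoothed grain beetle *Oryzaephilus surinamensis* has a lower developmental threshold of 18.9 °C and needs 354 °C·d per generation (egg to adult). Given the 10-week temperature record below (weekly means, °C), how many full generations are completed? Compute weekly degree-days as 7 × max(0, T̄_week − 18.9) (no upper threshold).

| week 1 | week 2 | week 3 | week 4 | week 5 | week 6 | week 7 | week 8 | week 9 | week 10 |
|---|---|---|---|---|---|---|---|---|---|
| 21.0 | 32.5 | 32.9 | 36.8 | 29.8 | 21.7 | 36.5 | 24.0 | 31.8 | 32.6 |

2 generations

Weekly DD (7 × max(0, T̄ − 18.9)): 14.7, 95.2, 98.0, 125.3, 76.3, 19.6, 123.2, 35.7, 90.3, 95.9.
Season total = 774.2 DD.
Complete generations = ⌊774.2 / 354⌋ = 2.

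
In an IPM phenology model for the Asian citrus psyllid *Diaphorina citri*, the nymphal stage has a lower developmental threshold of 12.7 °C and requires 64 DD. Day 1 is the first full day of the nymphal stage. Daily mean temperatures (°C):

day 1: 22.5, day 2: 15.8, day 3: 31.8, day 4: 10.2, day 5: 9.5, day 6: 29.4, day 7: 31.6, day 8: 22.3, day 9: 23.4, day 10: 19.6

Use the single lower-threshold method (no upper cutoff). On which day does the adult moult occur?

day 7

Daily DD above 12.7 °C: 9.8, 3.1, 19.1, 0.0, 0.0, 16.7, 18.9, 9.6, 10.7, 6.9.
Cumulative: 9.8, 12.9, 32.0, 32.0, 32.0, 48.7, 67.6, 77.2, 87.9, 94.8.
The total first reaches 64 DD on day 7.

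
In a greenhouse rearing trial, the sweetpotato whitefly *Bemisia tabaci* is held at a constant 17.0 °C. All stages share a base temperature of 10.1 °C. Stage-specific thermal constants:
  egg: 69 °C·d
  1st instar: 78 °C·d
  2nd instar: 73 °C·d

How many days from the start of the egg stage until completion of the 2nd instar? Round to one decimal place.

Daily accumulation at 17.0 °C = 17.0 − 10.1 = 6.9 DD/day.
Total K = 69 + 78 + 73 = 220 DD.
Total duration = 220 / 6.9 = 31.884 ≈ 31.9 days.

31.9 days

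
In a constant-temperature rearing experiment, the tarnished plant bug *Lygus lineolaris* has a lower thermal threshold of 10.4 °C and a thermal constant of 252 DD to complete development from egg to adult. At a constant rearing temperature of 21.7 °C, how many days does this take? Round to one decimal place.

22.3 days

Daily accumulation = 21.7 − 10.4 = 11.3 DD/day.
Duration = 252 / 11.3 = 22.301 ≈ 22.3 days.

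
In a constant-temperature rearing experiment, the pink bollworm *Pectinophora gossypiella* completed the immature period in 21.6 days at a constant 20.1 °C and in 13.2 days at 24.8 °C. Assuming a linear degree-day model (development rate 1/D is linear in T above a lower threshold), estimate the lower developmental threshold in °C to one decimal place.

Linear rate model ⇒ the product D·(T − T_b) is constant across temperatures.
21.6·(20.1 − T_b) = 13.2·(24.8 − T_b)
T_b = (21.6·20.1 − 13.2·24.8) / (21.6 − 13.2) = 106.80 / 8.4 = 12.714 °C ≈ 12.7 °C.

12.7 °C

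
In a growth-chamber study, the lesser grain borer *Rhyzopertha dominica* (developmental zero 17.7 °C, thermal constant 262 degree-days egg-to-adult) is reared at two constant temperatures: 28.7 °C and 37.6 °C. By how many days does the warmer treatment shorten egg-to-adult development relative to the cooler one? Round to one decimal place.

At 28.7 °C: 262 / (28.7 − 17.7) = 262 / 11.0 = 23.818 d.
At 37.6 °C: 262 / (37.6 − 17.7) = 262 / 19.9 = 13.166 d.
Difference = |23.818 − 13.166| = 10.652 ≈ 10.7 days.

10.7 days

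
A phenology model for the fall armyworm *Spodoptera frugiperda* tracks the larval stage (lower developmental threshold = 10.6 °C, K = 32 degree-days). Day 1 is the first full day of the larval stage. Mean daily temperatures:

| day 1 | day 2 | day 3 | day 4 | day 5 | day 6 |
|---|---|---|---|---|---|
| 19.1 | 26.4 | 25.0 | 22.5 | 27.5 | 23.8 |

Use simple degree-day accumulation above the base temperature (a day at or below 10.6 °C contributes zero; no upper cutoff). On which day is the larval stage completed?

day 3

Daily DD above 10.6 °C: 8.5, 15.8, 14.4, 11.9, 16.9, 13.2.
Cumulative: 8.5, 24.3, 38.7, 50.6, 67.5, 80.7.
The total first reaches 32 DD on day 3.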